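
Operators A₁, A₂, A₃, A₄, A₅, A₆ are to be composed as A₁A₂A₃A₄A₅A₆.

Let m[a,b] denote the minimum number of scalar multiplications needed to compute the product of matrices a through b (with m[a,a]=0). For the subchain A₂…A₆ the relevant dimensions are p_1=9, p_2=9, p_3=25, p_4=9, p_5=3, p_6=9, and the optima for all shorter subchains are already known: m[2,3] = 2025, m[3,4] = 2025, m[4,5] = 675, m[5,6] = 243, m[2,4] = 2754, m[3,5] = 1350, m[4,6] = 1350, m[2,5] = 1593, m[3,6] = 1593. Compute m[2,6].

m[2,6] = min over k∈[2,5] of m[2,k]+m[k+1,6]+p_{1}·p_k·p_{6}.
k=2: 0 + 1593 + 9·9·9 = 2322; k=3: 2025 + 1350 + 9·25·9 = 5400; k=4: 2754 + 243 + 9·9·9 = 3726; k=5: 1593 + 0 + 9·3·9 = 1836.
Minimum: 1836 at k=5.

1836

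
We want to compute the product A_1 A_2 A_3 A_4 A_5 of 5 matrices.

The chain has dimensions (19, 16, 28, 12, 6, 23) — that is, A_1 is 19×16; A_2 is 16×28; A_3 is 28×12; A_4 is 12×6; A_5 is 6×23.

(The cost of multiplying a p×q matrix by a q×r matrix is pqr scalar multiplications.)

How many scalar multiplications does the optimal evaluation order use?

Adjacent pairs: A_1A_2 = 19·16·28 = 8512; A_2A_3 = 16·28·12 = 5376; A_3A_4 = 28·12·6 = 2016; A_4A_5 = 12·6·23 = 1656.
Length 3: A_1..A_3: k=1: 0+5376+19·16·12=9024; k=2: 8512+0+19·28·12=14896 → min 9024 | A_2..A_4: k=2: 0+2016+16·28·6=4704; k=3: 5376+0+16·12·6=6528 → min 4704 | A_3..A_5: k=3: 0+1656+28·12·23=9384; k=4: 2016+0+28·6·23=5880 → min 5880.
Length 4: A_1..A_4: k=1: 0+4704+19·16·6=6528; k=2: 8512+2016+19·28·6=13720; k=3: 9024+0+19·12·6=10392 → min 6528 | A_2..A_5: k=2: 0+5880+16·28·23=16184; k=3: 5376+1656+16·12·23=11448; k=4: 4704+0+16·6·23=6912 → min 6912.
Length 5: A_1..A_5: k=1: 0+6912+19·16·23=13904; k=2: 8512+5880+19·28·23=26628; k=3: 9024+1656+19·12·23=15924; k=4: 6528+0+19·6·23=9150 → min 9150.
Optimal order: ((A_1 (A_2 (A_3 A_4))) A_5) with cost 9150.

9150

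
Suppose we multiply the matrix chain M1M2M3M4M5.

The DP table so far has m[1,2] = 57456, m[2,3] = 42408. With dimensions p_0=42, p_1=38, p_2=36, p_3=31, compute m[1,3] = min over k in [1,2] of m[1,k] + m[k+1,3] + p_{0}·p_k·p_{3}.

91884

m[1,3] = min over k∈[1,2] of m[1,k]+m[k+1,3]+p_{0}·p_k·p_{3}.
k=1: 0 + 42408 + 42·38·31 = 91884; k=2: 57456 + 0 + 42·36·31 = 104328.
Minimum: 91884 at k=1.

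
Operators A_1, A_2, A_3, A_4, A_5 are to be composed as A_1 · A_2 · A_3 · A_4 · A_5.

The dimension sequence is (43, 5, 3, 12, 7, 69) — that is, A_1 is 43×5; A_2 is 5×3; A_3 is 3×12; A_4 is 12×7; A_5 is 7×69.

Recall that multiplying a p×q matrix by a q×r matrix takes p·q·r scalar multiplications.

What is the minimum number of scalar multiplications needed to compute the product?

11247

Adjacent pairs: A_1A_2 = 43·5·3 = 645; A_2A_3 = 5·3·12 = 180; A_3A_4 = 3·12·7 = 252; A_4A_5 = 12·7·69 = 5796.
Length 3: A_1..A_3: k=1: 0+180+43·5·12=2760; k=2: 645+0+43·3·12=2193 → min 2193 | A_2..A_4: k=2: 0+252+5·3·7=357; k=3: 180+0+5·12·7=600 → min 357 | A_3..A_5: k=3: 0+5796+3·12·69=8280; k=4: 252+0+3·7·69=1701 → min 1701.
Length 4: A_1..A_4: k=1: 0+357+43·5·7=1862; k=2: 645+252+43·3·7=1800; k=3: 2193+0+43·12·7=5805 → min 1800 | A_2..A_5: k=2: 0+1701+5·3·69=2736; k=3: 180+5796+5·12·69=10116; k=4: 357+0+5·7·69=2772 → min 2736.
Length 5: A_1..A_5: k=1: 0+2736+43·5·69=17571; k=2: 645+1701+43·3·69=11247; k=3: 2193+5796+43·12·69=43593; k=4: 1800+0+43·7·69=22569 → min 11247.
Optimal order: ((A_1 · A_2) · ((A_3 · A_4) · A_5)) with cost 11247.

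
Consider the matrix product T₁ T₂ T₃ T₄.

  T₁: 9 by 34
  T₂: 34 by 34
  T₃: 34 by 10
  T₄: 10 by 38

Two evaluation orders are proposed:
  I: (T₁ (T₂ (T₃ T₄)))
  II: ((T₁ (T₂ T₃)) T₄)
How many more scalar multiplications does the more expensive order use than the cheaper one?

Order I = (T₁ (T₂ (T₃ T₄))): (T₃ T₄): 34×10 by 10×38 → 34×38, cost 34·10·38 = 12920; (T₂ (T₃ T₄)): 34×34 by 34×38 → 34×38, cost 34·34·38 = 43928; cumulative 56848; (T₁ (T₂ (T₃ T₄))): 9×34 by 34×38 → 9×38, cost 9·34·38 = 11628; cumulative 68476. Total 68476.
Order II = ((T₁ (T₂ T₃)) T₄): (T₂ T₃): 34×34 by 34×10 → 34×10, cost 34·34·10 = 11560; (T₁ (T₂ T₃)): 9×34 by 34×10 → 9×10, cost 9·34·10 = 3060; cumulative 14620; ((T₁ (T₂ T₃)) T₄): 9×10 by 10×38 → 9×38, cost 9·10·38 = 3420; cumulative 18040. Total 18040.
Difference: |68476 − 18040| = 50436.

50436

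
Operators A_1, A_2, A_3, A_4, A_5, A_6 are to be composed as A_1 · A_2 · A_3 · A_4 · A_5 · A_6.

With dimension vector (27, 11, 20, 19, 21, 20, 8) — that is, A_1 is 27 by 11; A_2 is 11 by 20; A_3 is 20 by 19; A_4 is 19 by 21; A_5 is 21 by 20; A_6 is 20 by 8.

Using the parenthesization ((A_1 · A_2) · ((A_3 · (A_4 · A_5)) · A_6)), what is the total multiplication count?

29040

(A_1 · A_2): 27×11 by 11×20 → 27×20, cost 27·11·20 = 5940
(A_4 · A_5): 19×21 by 21×20 → 19×20, cost 19·21·20 = 7980
(A_3 · (A_4 · A_5)): 20×19 by 19×20 → 20×20, cost 20·19·20 = 7600; cumulative 15580
((A_3 · (A_4 · A_5)) · A_6): 20×20 by 20×8 → 20×8, cost 20·20·8 = 3200; cumulative 18780
((A_1 · A_2) · ((A_3 · (A_4 · A_5)) · A_6)): 27×20 by 20×8 → 27×8, cost 27·20·8 = 4320; cumulative 29040
Total: 29040 scalar multiplications.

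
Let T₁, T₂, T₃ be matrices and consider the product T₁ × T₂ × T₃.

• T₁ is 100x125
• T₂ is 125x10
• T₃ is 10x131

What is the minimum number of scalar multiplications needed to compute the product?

256000

Order (T₁ × (T₂ × T₃)): (T₂ × T₃): 125×10 by 10×131 → 125×131, cost 125·10·131 = 163750; (T₁ × (T₂ × T₃)): 100×125 by 125×131 → 100×131, cost 100·125·131 = 1637500; cumulative 1801250. Total 1801250.
Order ((T₁ × T₂) × T₃): (T₁ × T₂): 100×125 by 125×10 → 100×10, cost 100·125·10 = 125000; ((T₁ × T₂) × T₃): 100×10 by 10×131 → 100×131, cost 100·10·131 = 131000; cumulative 256000. Total 256000.
Minimum: 256000.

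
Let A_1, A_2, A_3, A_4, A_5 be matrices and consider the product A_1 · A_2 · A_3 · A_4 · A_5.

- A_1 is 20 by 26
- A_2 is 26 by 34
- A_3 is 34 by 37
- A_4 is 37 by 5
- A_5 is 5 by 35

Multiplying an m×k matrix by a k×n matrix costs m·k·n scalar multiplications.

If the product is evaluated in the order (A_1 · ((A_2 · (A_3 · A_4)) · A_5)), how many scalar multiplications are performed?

(A_3 · A_4): 34×37 by 37×5 → 34×5, cost 34·37·5 = 6290
(A_2 · (A_3 · A_4)): 26×34 by 34×5 → 26×5, cost 26·34·5 = 4420; cumulative 10710
((A_2 · (A_3 · A_4)) · A_5): 26×5 by 5×35 → 26×35, cost 26·5·35 = 4550; cumulative 15260
(A_1 · ((A_2 · (A_3 · A_4)) · A_5)): 20×26 by 26×35 → 20×35, cost 20·26·35 = 18200; cumulative 33460
Total: 33460 scalar multiplications.

33460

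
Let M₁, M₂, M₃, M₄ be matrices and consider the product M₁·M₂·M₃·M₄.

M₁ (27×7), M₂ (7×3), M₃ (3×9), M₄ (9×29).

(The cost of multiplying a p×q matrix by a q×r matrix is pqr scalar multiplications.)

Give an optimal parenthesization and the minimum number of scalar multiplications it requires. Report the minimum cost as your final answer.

Adjacent pairs: M₁M₂ = 27·7·3 = 567; M₂M₃ = 7·3·9 = 189; M₃M₄ = 3·9·29 = 783.
Length 3: M₁..M₃: k=1: 0+189+27·7·9=1890; k=2: 567+0+27·3·9=1296 → min 1296 | M₂..M₄: k=2: 0+783+7·3·29=1392; k=3: 189+0+7·9·29=2016 → min 1392.
Length 4: M₁..M₄: k=1: 0+1392+27·7·29=6873; k=2: 567+783+27·3·29=3699; k=3: 1296+0+27·9·29=8343 → min 3699.
Optimal parenthesization: ((M₁·M₂)·(M₃·M₄)) with cost 3699.

3699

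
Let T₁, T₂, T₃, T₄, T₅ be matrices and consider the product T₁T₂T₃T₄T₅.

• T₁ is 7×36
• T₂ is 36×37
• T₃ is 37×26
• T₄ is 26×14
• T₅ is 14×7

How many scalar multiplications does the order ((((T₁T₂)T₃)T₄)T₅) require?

(T₁T₂): 7×36 by 36×37 → 7×37, cost 7·36·37 = 9324
((T₁T₂)T₃): 7×37 by 37×26 → 7×26, cost 7·37·26 = 6734; cumulative 16058
(((T₁T₂)T₃)T₄): 7×26 by 26×14 → 7×14, cost 7·26·14 = 2548; cumulative 18606
((((T₁T₂)T₃)T₄)T₅): 7×14 by 14×7 → 7×7, cost 7·14·7 = 686; cumulative 19292
Total: 19292 scalar multiplications.

19292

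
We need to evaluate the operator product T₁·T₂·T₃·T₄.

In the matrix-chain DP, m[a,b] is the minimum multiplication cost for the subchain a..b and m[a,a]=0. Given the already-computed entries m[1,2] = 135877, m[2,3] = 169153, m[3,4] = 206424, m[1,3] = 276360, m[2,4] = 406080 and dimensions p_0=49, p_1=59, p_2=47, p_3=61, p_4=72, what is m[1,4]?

m[1,4] = min over k∈[1,3] of m[1,k]+m[k+1,4]+p_{0}·p_k·p_{4}.
k=1: 0 + 406080 + 49·59·72 = 614232; k=2: 135877 + 206424 + 49·47·72 = 508117; k=3: 276360 + 0 + 49·61·72 = 491568.
Minimum: 491568 at k=3.

491568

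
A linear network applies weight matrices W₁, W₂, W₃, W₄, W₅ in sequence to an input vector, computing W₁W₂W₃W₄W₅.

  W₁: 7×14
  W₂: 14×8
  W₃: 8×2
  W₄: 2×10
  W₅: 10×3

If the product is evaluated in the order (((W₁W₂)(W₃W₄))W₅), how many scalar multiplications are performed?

(W₁W₂): 7×14 by 14×8 → 7×8, cost 7·14·8 = 784
(W₃W₄): 8×2 by 2×10 → 8×10, cost 8·2·10 = 160
((W₁W₂)(W₃W₄)): 7×8 by 8×10 → 7×10, cost 7·8·10 = 560; cumulative 1504
(((W₁W₂)(W₃W₄))W₅): 7×10 by 10×3 → 7×3, cost 7·10·3 = 210; cumulative 1714
Total: 1714 scalar multiplications.

1714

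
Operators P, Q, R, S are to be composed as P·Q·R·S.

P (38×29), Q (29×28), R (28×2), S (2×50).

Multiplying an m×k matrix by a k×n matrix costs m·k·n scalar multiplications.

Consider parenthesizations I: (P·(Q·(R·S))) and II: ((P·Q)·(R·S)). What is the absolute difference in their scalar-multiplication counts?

11644

Order I = (P·(Q·(R·S))): (R·S): 28×2 by 2×50 → 28×50, cost 28·2·50 = 2800; (Q·(R·S)): 29×28 by 28×50 → 29×50, cost 29·28·50 = 40600; cumulative 43400; (P·(Q·(R·S))): 38×29 by 29×50 → 38×50, cost 38·29·50 = 55100; cumulative 98500. Total 98500.
Order II = ((P·Q)·(R·S)): (P·Q): 38×29 by 29×28 → 38×28, cost 38·29·28 = 30856; (R·S): 28×2 by 2×50 → 28×50, cost 28·2·50 = 2800; ((P·Q)·(R·S)): 38×28 by 28×50 → 38×50, cost 38·28·50 = 53200; cumulative 86856. Total 86856.
Difference: |98500 − 86856| = 11644.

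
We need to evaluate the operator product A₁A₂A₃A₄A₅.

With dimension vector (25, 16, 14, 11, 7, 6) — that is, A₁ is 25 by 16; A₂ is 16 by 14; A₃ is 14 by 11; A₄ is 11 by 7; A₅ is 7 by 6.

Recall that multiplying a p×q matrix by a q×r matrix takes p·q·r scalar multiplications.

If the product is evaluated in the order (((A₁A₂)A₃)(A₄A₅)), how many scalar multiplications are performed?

11562

(A₁A₂): 25×16 by 16×14 → 25×14, cost 25·16·14 = 5600
((A₁A₂)A₃): 25×14 by 14×11 → 25×11, cost 25·14·11 = 3850; cumulative 9450
(A₄A₅): 11×7 by 7×6 → 11×6, cost 11·7·6 = 462
(((A₁A₂)A₃)(A₄A₅)): 25×11 by 11×6 → 25×6, cost 25·11·6 = 1650; cumulative 11562
Total: 11562 scalar multiplications.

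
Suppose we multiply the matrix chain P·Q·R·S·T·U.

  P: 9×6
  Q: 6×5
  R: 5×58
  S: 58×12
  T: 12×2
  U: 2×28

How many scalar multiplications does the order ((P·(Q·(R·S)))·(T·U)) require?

8184

(R·S): 5×58 by 58×12 → 5×12, cost 5·58·12 = 3480
(Q·(R·S)): 6×5 by 5×12 → 6×12, cost 6·5·12 = 360; cumulative 3840
(P·(Q·(R·S))): 9×6 by 6×12 → 9×12, cost 9·6·12 = 648; cumulative 4488
(T·U): 12×2 by 2×28 → 12×28, cost 12·2·28 = 672
((P·(Q·(R·S)))·(T·U)): 9×12 by 12×28 → 9×28, cost 9·12·28 = 3024; cumulative 8184
Total: 8184 scalar multiplications.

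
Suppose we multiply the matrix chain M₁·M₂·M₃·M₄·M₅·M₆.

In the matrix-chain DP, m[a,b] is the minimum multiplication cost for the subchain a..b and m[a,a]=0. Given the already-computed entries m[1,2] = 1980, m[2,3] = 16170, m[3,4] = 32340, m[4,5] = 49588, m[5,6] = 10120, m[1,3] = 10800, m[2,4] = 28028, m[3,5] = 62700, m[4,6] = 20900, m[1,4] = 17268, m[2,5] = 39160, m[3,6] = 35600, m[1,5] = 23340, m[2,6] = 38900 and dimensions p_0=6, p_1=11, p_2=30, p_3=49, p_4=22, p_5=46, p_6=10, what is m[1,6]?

26100

m[1,6] = min over k∈[1,5] of m[1,k]+m[k+1,6]+p_{0}·p_k·p_{6}.
k=1: 0 + 38900 + 6·11·10 = 39560; k=2: 1980 + 35600 + 6·30·10 = 39380; k=3: 10800 + 20900 + 6·49·10 = 34640; k=4: 17268 + 10120 + 6·22·10 = 28708; k=5: 23340 + 0 + 6·46·10 = 26100.
Minimum: 26100 at k=5.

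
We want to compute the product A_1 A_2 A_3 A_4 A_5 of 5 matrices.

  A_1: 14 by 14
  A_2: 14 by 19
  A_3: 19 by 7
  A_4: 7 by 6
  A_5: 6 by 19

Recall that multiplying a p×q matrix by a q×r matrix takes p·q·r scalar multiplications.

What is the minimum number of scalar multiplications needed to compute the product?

Adjacent pairs: A_1A_2 = 14·14·19 = 3724; A_2A_3 = 14·19·7 = 1862; A_3A_4 = 19·7·6 = 798; A_4A_5 = 7·6·19 = 798.
Length 3: A_1..A_3: k=1: 0+1862+14·14·7=3234; k=2: 3724+0+14·19·7=5586 → min 3234 | A_2..A_4: k=2: 0+798+14·19·6=2394; k=3: 1862+0+14·7·6=2450 → min 2394 | A_3..A_5: k=3: 0+798+19·7·19=3325; k=4: 798+0+19·6·19=2964 → min 2964.
Length 4: A_1..A_4: k=1: 0+2394+14·14·6=3570; k=2: 3724+798+14·19·6=6118; k=3: 3234+0+14·7·6=3822 → min 3570 | A_2..A_5: k=2: 0+2964+14·19·19=8018; k=3: 1862+798+14·7·19=4522; k=4: 2394+0+14·6·19=3990 → min 3990.
Length 5: A_1..A_5: k=1: 0+3990+14·14·19=7714; k=2: 3724+2964+14·19·19=11742; k=3: 3234+798+14·7·19=5894; k=4: 3570+0+14·6·19=5166 → min 5166.
Optimal order: ((A_1 (A_2 (A_3 A_4))) A_5) with cost 5166.

5166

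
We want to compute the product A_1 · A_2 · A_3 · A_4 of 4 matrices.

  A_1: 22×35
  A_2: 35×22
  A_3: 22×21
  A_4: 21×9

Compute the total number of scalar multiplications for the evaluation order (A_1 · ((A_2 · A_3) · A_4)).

29715

(A_2 · A_3): 35×22 by 22×21 → 35×21, cost 35·22·21 = 16170
((A_2 · A_3) · A_4): 35×21 by 21×9 → 35×9, cost 35·21·9 = 6615; cumulative 22785
(A_1 · ((A_2 · A_3) · A_4)): 22×35 by 35×9 → 22×9, cost 22·35·9 = 6930; cumulative 29715
Total: 29715 scalar multiplications.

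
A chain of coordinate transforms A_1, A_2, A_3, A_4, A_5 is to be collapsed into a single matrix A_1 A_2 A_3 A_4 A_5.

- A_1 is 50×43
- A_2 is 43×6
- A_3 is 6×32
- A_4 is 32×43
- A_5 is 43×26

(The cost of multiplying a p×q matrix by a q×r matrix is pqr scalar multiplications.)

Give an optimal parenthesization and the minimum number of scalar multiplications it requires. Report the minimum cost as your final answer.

35664

Adjacent pairs: A_1A_2 = 50·43·6 = 12900; A_2A_3 = 43·6·32 = 8256; A_3A_4 = 6·32·43 = 8256; A_4A_5 = 32·43·26 = 35776.
Length 3: A_1..A_3: k=1: 0+8256+50·43·32=77056; k=2: 12900+0+50·6·32=22500 → min 22500 | A_2..A_4: k=2: 0+8256+43·6·43=19350; k=3: 8256+0+43·32·43=67424 → min 19350 | A_3..A_5: k=3: 0+35776+6·32·26=40768; k=4: 8256+0+6·43·26=14964 → min 14964.
Length 4: A_1..A_4: k=1: 0+19350+50·43·43=111800; k=2: 12900+8256+50·6·43=34056; k=3: 22500+0+50·32·43=91300 → min 34056 | A_2..A_5: k=2: 0+14964+43·6·26=21672; k=3: 8256+35776+43·32·26=79808; k=4: 19350+0+43·43·26=67424 → min 21672.
Length 5: A_1..A_5: k=1: 0+21672+50·43·26=77572; k=2: 12900+14964+50·6·26=35664; k=3: 22500+35776+50·32·26=99876; k=4: 34056+0+50·43·26=89956 → min 35664.
Optimal parenthesization: ((A_1 A_2) ((A_3 A_4) A_5)) with cost 35664.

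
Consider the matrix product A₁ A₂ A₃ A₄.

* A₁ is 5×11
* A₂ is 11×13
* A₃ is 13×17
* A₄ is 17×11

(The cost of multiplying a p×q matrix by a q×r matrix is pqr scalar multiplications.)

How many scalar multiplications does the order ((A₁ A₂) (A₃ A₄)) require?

(A₁ A₂): 5×11 by 11×13 → 5×13, cost 5·11·13 = 715
(A₃ A₄): 13×17 by 17×11 → 13×11, cost 13·17·11 = 2431
((A₁ A₂) (A₃ A₄)): 5×13 by 13×11 → 5×11, cost 5·13·11 = 715; cumulative 3861
Total: 3861 scalar multiplications.

3861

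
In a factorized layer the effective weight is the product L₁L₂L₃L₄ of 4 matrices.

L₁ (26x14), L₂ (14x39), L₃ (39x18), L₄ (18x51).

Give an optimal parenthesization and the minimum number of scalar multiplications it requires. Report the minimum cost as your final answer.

Adjacent pairs: L₁L₂ = 26·14·39 = 14196; L₂L₃ = 14·39·18 = 9828; L₃L₄ = 39·18·51 = 35802.
Length 3: L₁..L₃: k=1: 0+9828+26·14·18=16380; k=2: 14196+0+26·39·18=32448 → min 16380 | L₂..L₄: k=2: 0+35802+14·39·51=63648; k=3: 9828+0+14·18·51=22680 → min 22680.
Length 4: L₁..L₄: k=1: 0+22680+26·14·51=41244; k=2: 14196+35802+26·39·51=101712; k=3: 16380+0+26·18·51=40248 → min 40248.
Optimal parenthesization: ((L₁(L₂L₃))L₄) with cost 40248.

40248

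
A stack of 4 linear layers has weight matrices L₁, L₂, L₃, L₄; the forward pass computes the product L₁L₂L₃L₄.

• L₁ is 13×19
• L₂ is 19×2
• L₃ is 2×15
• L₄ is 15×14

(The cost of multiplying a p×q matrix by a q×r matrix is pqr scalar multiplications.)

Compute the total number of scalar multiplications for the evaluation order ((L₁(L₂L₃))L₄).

7005

(L₂L₃): 19×2 by 2×15 → 19×15, cost 19·2·15 = 570
(L₁(L₂L₃)): 13×19 by 19×15 → 13×15, cost 13·19·15 = 3705; cumulative 4275
((L₁(L₂L₃))L₄): 13×15 by 15×14 → 13×14, cost 13·15·14 = 2730; cumulative 7005
Total: 7005 scalar multiplications.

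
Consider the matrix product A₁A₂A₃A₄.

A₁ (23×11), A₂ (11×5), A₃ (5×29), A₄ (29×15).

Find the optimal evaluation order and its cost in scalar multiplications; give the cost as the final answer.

5165

Adjacent pairs: A₁A₂ = 23·11·5 = 1265; A₂A₃ = 11·5·29 = 1595; A₃A₄ = 5·29·15 = 2175.
Length 3: A₁..A₃: k=1: 0+1595+23·11·29=8932; k=2: 1265+0+23·5·29=4600 → min 4600 | A₂..A₄: k=2: 0+2175+11·5·15=3000; k=3: 1595+0+11·29·15=6380 → min 3000.
Length 4: A₁..A₄: k=1: 0+3000+23·11·15=6795; k=2: 1265+2175+23·5·15=5165; k=3: 4600+0+23·29·15=14605 → min 5165.
Optimal parenthesization: ((A₁A₂)(A₃A₄)) with cost 5165.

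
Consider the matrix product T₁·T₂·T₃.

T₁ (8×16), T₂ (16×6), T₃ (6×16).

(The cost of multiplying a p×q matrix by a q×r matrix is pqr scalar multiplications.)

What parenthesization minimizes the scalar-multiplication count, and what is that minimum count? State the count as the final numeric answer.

1536

(T₁·(T₂·T₃)): cost 3584.
((T₁·T₂)·T₃): cost 1536.
Optimal: ((T₁·T₂)·T₃) with cost 1536.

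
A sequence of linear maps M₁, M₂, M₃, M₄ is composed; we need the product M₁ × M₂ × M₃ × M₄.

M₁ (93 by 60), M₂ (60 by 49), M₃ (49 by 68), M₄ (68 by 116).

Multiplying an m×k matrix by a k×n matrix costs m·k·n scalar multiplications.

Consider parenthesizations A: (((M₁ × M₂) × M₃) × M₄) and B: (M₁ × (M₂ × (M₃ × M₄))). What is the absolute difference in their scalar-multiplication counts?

57952

Order A = (((M₁ × M₂) × M₃) × M₄): (M₁ × M₂): 93×60 by 60×49 → 93×49, cost 93·60·49 = 273420; ((M₁ × M₂) × M₃): 93×49 by 49×68 → 93×68, cost 93·49·68 = 309876; cumulative 583296; (((M₁ × M₂) × M₃) × M₄): 93×68 by 68×116 → 93×116, cost 93·68·116 = 733584; cumulative 1316880. Total 1316880.
Order B = (M₁ × (M₂ × (M₃ × M₄))): (M₃ × M₄): 49×68 by 68×116 → 49×116, cost 49·68·116 = 386512; (M₂ × (M₃ × M₄)): 60×49 by 49×116 → 60×116, cost 60·49·116 = 341040; cumulative 727552; (M₁ × (M₂ × (M₃ × M₄))): 93×60 by 60×116 → 93×116, cost 93·60·116 = 647280; cumulative 1374832. Total 1374832.
Difference: |1316880 − 1374832| = 57952.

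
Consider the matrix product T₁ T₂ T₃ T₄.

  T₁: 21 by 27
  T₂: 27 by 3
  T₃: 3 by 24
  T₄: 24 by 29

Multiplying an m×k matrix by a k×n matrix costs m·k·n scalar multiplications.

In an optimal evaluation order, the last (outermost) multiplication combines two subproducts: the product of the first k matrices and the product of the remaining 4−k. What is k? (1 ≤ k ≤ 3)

Adjacent pairs: T₁T₂ = 21·27·3 = 1701; T₂T₃ = 27·3·24 = 1944; T₃T₄ = 3·24·29 = 2088.
Length 3: T₁..T₃: k=1: 0+1944+21·27·24=15552; k=2: 1701+0+21·3·24=3213 → min 3213 | T₂..T₄: k=2: 0+2088+27·3·29=4437; k=3: 1944+0+27·24·29=20736 → min 4437.
Top-level splits: k=1: (T₁..T₁)·(T₂..T₄) → 0+4437+21·27·29 = 20880; k=2: (T₁..T₂)·(T₃..T₄) → 1701+2088+21·3·29 = 5616; k=3: (T₁..T₃)·(T₄..T₄) → 3213+0+21·24·29 = 17829.
Best split is after T₂, i.e. k = 2.

2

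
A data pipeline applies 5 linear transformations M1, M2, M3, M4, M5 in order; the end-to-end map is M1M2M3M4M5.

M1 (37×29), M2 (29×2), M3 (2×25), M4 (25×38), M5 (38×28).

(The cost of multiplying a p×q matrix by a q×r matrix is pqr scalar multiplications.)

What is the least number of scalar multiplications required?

8246

Adjacent pairs: M1M2 = 37·29·2 = 2146; M2M3 = 29·2·25 = 1450; M3M4 = 2·25·38 = 1900; M4M5 = 25·38·28 = 26600.
Length 3: M1..M3: k=1: 0+1450+37·29·25=28275; k=2: 2146+0+37·2·25=3996 → min 3996 | M2..M4: k=2: 0+1900+29·2·38=4104; k=3: 1450+0+29·25·38=29000 → min 4104 | M3..M5: k=3: 0+26600+2·25·28=28000; k=4: 1900+0+2·38·28=4028 → min 4028.
Length 4: M1..M4: k=1: 0+4104+37·29·38=44878; k=2: 2146+1900+37·2·38=6858; k=3: 3996+0+37·25·38=39146 → min 6858 | M2..M5: k=2: 0+4028+29·2·28=5652; k=3: 1450+26600+29·25·28=48350; k=4: 4104+0+29·38·28=34960 → min 5652.
Length 5: M1..M5: k=1: 0+5652+37·29·28=35696; k=2: 2146+4028+37·2·28=8246; k=3: 3996+26600+37·25·28=56496; k=4: 6858+0+37·38·28=46226 → min 8246.
Optimal order: ((M1M2)((M3M4)M5)) with cost 8246.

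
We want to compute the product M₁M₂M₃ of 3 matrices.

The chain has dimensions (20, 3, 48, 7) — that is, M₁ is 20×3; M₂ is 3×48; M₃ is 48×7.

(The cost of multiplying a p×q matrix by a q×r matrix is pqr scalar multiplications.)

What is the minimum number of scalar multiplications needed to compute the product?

Order (M₁(M₂M₃)): (M₂M₃): 3×48 by 48×7 → 3×7, cost 3·48·7 = 1008; (M₁(M₂M₃)): 20×3 by 3×7 → 20×7, cost 20·3·7 = 420; cumulative 1428. Total 1428.
Order ((M₁M₂)M₃): (M₁M₂): 20×3 by 3×48 → 20×48, cost 20·3·48 = 2880; ((M₁M₂)M₃): 20×48 by 48×7 → 20×7, cost 20·48·7 = 6720; cumulative 9600. Total 9600.
Minimum: 1428.

1428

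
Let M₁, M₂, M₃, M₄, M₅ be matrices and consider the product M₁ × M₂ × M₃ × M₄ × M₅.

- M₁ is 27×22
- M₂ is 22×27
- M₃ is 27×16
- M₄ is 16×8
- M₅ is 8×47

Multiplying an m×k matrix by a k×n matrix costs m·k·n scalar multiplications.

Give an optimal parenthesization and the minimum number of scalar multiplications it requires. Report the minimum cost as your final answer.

Adjacent pairs: M₁M₂ = 27·22·27 = 16038; M₂M₃ = 22·27·16 = 9504; M₃M₄ = 27·16·8 = 3456; M₄M₅ = 16·8·47 = 6016.
Length 3: M₁..M₃: k=1: 0+9504+27·22·16=19008; k=2: 16038+0+27·27·16=27702 → min 19008 | M₂..M₄: k=2: 0+3456+22·27·8=8208; k=3: 9504+0+22·16·8=12320 → min 8208 | M₃..M₅: k=3: 0+6016+27·16·47=26320; k=4: 3456+0+27·8·47=13608 → min 13608.
Length 4: M₁..M₄: k=1: 0+8208+27·22·8=12960; k=2: 16038+3456+27·27·8=25326; k=3: 19008+0+27·16·8=22464 → min 12960 | M₂..M₅: k=2: 0+13608+22·27·47=41526; k=3: 9504+6016+22·16·47=32064; k=4: 8208+0+22·8·47=16480 → min 16480.
Length 5: M₁..M₅: k=1: 0+16480+27·22·47=44398; k=2: 16038+13608+27·27·47=63909; k=3: 19008+6016+27·16·47=45328; k=4: 12960+0+27·8·47=23112 → min 23112.
Optimal parenthesization: ((M₁ × (M₂ × (M₃ × M₄))) × M₅) with cost 23112.

23112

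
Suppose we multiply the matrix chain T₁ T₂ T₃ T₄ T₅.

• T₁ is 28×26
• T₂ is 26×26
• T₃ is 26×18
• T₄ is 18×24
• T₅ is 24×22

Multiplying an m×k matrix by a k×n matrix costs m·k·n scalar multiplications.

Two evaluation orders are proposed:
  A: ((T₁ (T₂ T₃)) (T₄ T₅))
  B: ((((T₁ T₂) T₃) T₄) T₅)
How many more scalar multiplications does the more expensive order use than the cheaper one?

13048

Order A = ((T₁ (T₂ T₃)) (T₄ T₅)): (T₂ T₃): 26×26 by 26×18 → 26×18, cost 26·26·18 = 12168; (T₁ (T₂ T₃)): 28×26 by 26×18 → 28×18, cost 28·26·18 = 13104; cumulative 25272; (T₄ T₅): 18×24 by 24×22 → 18×22, cost 18·24·22 = 9504; ((T₁ (T₂ T₃)) (T₄ T₅)): 28×18 by 18×22 → 28×22, cost 28·18·22 = 11088; cumulative 45864. Total 45864.
Order B = ((((T₁ T₂) T₃) T₄) T₅): (T₁ T₂): 28×26 by 26×26 → 28×26, cost 28·26·26 = 18928; ((T₁ T₂) T₃): 28×26 by 26×18 → 28×18, cost 28·26·18 = 13104; cumulative 32032; (((T₁ T₂) T₃) T₄): 28×18 by 18×24 → 28×24, cost 28·18·24 = 12096; cumulative 44128; ((((T₁ T₂) T₃) T₄) T₅): 28×24 by 24×22 → 28×22, cost 28·24·22 = 14784; cumulative 58912. Total 58912.
Difference: |45864 − 58912| = 13048.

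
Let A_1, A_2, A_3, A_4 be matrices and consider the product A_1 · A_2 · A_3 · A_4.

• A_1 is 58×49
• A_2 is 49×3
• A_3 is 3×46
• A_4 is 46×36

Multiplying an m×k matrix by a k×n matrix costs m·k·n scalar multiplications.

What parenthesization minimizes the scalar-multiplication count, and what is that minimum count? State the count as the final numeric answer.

19758

Adjacent pairs: A_1A_2 = 58·49·3 = 8526; A_2A_3 = 49·3·46 = 6762; A_3A_4 = 3·46·36 = 4968.
Length 3: A_1..A_3: k=1: 0+6762+58·49·46=137494; k=2: 8526+0+58·3·46=16530 → min 16530 | A_2..A_4: k=2: 0+4968+49·3·36=10260; k=3: 6762+0+49·46·36=87906 → min 10260.
Length 4: A_1..A_4: k=1: 0+10260+58·49·36=112572; k=2: 8526+4968+58·3·36=19758; k=3: 16530+0+58·46·36=112578 → min 19758.
Optimal parenthesization: ((A_1 · A_2) · (A_3 · A_4)) with cost 19758.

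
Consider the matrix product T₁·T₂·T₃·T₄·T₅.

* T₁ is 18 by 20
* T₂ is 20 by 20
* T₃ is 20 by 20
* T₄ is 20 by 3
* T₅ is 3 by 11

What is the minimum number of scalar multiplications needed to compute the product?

4074

Adjacent pairs: T₁T₂ = 18·20·20 = 7200; T₂T₃ = 20·20·20 = 8000; T₃T₄ = 20·20·3 = 1200; T₄T₅ = 20·3·11 = 660.
Length 3: T₁..T₃: k=1: 0+8000+18·20·20=15200; k=2: 7200+0+18·20·20=14400 → min 14400 | T₂..T₄: k=2: 0+1200+20·20·3=2400; k=3: 8000+0+20·20·3=9200 → min 2400 | T₃..T₅: k=3: 0+660+20·20·11=5060; k=4: 1200+0+20·3·11=1860 → min 1860.
Length 4: T₁..T₄: k=1: 0+2400+18·20·3=3480; k=2: 7200+1200+18·20·3=9480; k=3: 14400+0+18·20·3=15480 → min 3480 | T₂..T₅: k=2: 0+1860+20·20·11=6260; k=3: 8000+660+20·20·11=13060; k=4: 2400+0+20·3·11=3060 → min 3060.
Length 5: T₁..T₅: k=1: 0+3060+18·20·11=7020; k=2: 7200+1860+18·20·11=13020; k=3: 14400+660+18·20·11=19020; k=4: 3480+0+18·3·11=4074 → min 4074.
Optimal order: ((T₁·(T₂·(T₃·T₄)))·T₅) with cost 4074.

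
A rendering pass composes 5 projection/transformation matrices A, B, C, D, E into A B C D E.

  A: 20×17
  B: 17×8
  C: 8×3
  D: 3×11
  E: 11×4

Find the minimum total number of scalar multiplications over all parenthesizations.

1800

Adjacent pairs: AB = 20·17·8 = 2720; BC = 17·8·3 = 408; CD = 8·3·11 = 264; DE = 3·11·4 = 132.
Length 3: A..C: k=1: 0+408+20·17·3=1428; k=2: 2720+0+20·8·3=3200 → min 1428 | B..D: k=2: 0+264+17·8·11=1760; k=3: 408+0+17·3·11=969 → min 969 | C..E: k=3: 0+132+8·3·4=228; k=4: 264+0+8·11·4=616 → min 228.
Length 4: A..D: k=1: 0+969+20·17·11=4709; k=2: 2720+264+20·8·11=4744; k=3: 1428+0+20·3·11=2088 → min 2088 | B..E: k=2: 0+228+17·8·4=772; k=3: 408+132+17·3·4=744; k=4: 969+0+17·11·4=1717 → min 744.
Length 5: A..E: k=1: 0+744+20·17·4=2104; k=2: 2720+228+20·8·4=3588; k=3: 1428+132+20·3·4=1800; k=4: 2088+0+20·11·4=2968 → min 1800.
Optimal order: ((A (B C)) (D E)) with cost 1800.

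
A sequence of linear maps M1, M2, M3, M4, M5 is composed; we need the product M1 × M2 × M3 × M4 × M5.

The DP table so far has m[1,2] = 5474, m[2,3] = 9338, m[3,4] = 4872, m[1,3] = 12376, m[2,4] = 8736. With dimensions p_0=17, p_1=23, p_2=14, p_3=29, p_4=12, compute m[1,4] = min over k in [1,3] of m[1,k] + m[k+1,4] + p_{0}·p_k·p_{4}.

13202

m[1,4] = min over k∈[1,3] of m[1,k]+m[k+1,4]+p_{0}·p_k·p_{4}.
k=1: 0 + 8736 + 17·23·12 = 13428; k=2: 5474 + 4872 + 17·14·12 = 13202; k=3: 12376 + 0 + 17·29·12 = 18292.
Minimum: 13202 at k=2.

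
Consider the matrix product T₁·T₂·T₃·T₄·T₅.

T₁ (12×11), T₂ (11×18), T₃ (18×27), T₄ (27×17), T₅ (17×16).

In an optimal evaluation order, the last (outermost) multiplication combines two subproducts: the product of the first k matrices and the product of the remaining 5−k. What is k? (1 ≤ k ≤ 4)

1

Adjacent pairs: T₁T₂ = 12·11·18 = 2376; T₂T₃ = 11·18·27 = 5346; T₃T₄ = 18·27·17 = 8262; T₄T₅ = 27·17·16 = 7344.
Length 3: T₁..T₃: k=1: 0+5346+12·11·27=8910; k=2: 2376+0+12·18·27=8208 → min 8208 | T₂..T₄: k=2: 0+8262+11·18·17=11628; k=3: 5346+0+11·27·17=10395 → min 10395 | T₃..T₅: k=3: 0+7344+18·27·16=15120; k=4: 8262+0+18·17·16=13158 → min 13158.
Length 4: T₁..T₄: k=1: 0+10395+12·11·17=12639; k=2: 2376+8262+12·18·17=14310; k=3: 8208+0+12·27·17=13716 → min 12639 | T₂..T₅: k=2: 0+13158+11·18·16=16326; k=3: 5346+7344+11·27·16=17442; k=4: 10395+0+11·17·16=13387 → min 13387.
Top-level splits: k=1: (T₁..T₁)·(T₂..T₅) → 0+13387+12·11·16 = 15499; k=2: (T₁..T₂)·(T₃..T₅) → 2376+13158+12·18·16 = 18990; k=3: (T₁..T₃)·(T₄..T₅) → 8208+7344+12·27·16 = 20736; k=4: (T₁..T₄)·(T₅..T₅) → 12639+0+12·17·16 = 15903.
Best split is after T₁, i.e. k = 1.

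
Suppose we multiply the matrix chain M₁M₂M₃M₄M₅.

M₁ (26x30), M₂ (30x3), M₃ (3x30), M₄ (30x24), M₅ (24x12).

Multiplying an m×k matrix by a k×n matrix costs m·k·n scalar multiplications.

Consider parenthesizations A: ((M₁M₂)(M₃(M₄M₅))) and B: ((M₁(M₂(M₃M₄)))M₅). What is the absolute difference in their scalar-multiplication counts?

17532

Order A = ((M₁M₂)(M₃(M₄M₅))): (M₁M₂): 26×30 by 30×3 → 26×3, cost 26·30·3 = 2340; (M₄M₅): 30×24 by 24×12 → 30×12, cost 30·24·12 = 8640; (M₃(M₄M₅)): 3×30 by 30×12 → 3×12, cost 3·30·12 = 1080; cumulative 9720; ((M₁M₂)(M₃(M₄M₅))): 26×3 by 3×12 → 26×12, cost 26·3·12 = 936; cumulative 12996. Total 12996.
Order B = ((M₁(M₂(M₃M₄)))M₅): (M₃M₄): 3×30 by 30×24 → 3×24, cost 3·30·24 = 2160; (M₂(M₃M₄)): 30×3 by 3×24 → 30×24, cost 30·3·24 = 2160; cumulative 4320; (M₁(M₂(M₃M₄))): 26×30 by 30×24 → 26×24, cost 26·30·24 = 18720; cumulative 23040; ((M₁(M₂(M₃M₄)))M₅): 26×24 by 24×12 → 26×12, cost 26·24·12 = 7488; cumulative 30528. Total 30528.
Difference: |12996 − 30528| = 17532.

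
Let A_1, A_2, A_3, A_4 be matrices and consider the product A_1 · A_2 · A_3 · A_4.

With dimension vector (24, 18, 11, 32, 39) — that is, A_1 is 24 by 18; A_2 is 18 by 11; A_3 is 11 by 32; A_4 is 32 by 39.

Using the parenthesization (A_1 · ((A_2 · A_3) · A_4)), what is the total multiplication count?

(A_2 · A_3): 18×11 by 11×32 → 18×32, cost 18·11·32 = 6336
((A_2 · A_3) · A_4): 18×32 by 32×39 → 18×39, cost 18·32·39 = 22464; cumulative 28800
(A_1 · ((A_2 · A_3) · A_4)): 24×18 by 18×39 → 24×39, cost 24·18·39 = 16848; cumulative 45648
Total: 45648 scalar multiplications.

45648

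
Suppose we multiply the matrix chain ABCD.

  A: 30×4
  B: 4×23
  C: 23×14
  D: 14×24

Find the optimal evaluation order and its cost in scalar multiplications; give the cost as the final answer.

Adjacent pairs: AB = 30·4·23 = 2760; BC = 4·23·14 = 1288; CD = 23·14·24 = 7728.
Length 3: A..C: k=1: 0+1288+30·4·14=2968; k=2: 2760+0+30·23·14=12420 → min 2968 | B..D: k=2: 0+7728+4·23·24=9936; k=3: 1288+0+4·14·24=2632 → min 2632.
Length 4: A..D: k=1: 0+2632+30·4·24=5512; k=2: 2760+7728+30·23·24=27048; k=3: 2968+0+30·14·24=13048 → min 5512.
Optimal parenthesization: (A((BC)D)) with cost 5512.

5512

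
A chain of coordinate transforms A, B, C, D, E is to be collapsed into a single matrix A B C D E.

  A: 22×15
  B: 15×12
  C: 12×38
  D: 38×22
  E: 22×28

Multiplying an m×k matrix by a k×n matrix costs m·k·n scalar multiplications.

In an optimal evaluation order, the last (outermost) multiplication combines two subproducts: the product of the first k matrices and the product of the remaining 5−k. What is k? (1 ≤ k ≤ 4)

Adjacent pairs: AB = 22·15·12 = 3960; BC = 15·12·38 = 6840; CD = 12·38·22 = 10032; DE = 38·22·28 = 23408.
Length 3: A..C: k=1: 0+6840+22·15·38=19380; k=2: 3960+0+22·12·38=13992 → min 13992 | B..D: k=2: 0+10032+15·12·22=13992; k=3: 6840+0+15·38·22=19380 → min 13992 | C..E: k=3: 0+23408+12·38·28=36176; k=4: 10032+0+12·22·28=17424 → min 17424.
Length 4: A..D: k=1: 0+13992+22·15·22=21252; k=2: 3960+10032+22·12·22=19800; k=3: 13992+0+22·38·22=32384 → min 19800 | B..E: k=2: 0+17424+15·12·28=22464; k=3: 6840+23408+15·38·28=46208; k=4: 13992+0+15·22·28=23232 → min 22464.
Top-level splits: k=1: (A..A)·(B..E) → 0+22464+22·15·28 = 31704; k=2: (A..B)·(C..E) → 3960+17424+22·12·28 = 28776; k=3: (A..C)·(D..E) → 13992+23408+22·38·28 = 60808; k=4: (A..D)·(E..E) → 19800+0+22·22·28 = 33352.
Best split is after B, i.e. k = 2.

2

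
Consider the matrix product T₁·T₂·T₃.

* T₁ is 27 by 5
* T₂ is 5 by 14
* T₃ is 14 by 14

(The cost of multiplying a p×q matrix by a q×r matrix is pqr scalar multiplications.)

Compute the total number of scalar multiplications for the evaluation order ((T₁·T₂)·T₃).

(T₁·T₂): 27×5 by 5×14 → 27×14, cost 27·5·14 = 1890
((T₁·T₂)·T₃): 27×14 by 14×14 → 27×14, cost 27·14·14 = 5292; cumulative 7182
Total: 7182 scalar multiplications.

7182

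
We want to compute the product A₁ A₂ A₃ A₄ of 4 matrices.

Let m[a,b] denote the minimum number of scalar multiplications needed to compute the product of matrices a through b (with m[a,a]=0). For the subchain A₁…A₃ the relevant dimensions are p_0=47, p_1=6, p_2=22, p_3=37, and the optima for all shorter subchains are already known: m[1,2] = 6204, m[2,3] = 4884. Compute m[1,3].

m[1,3] = min over k∈[1,2] of m[1,k]+m[k+1,3]+p_{0}·p_k·p_{3}.
k=1: 0 + 4884 + 47·6·37 = 15318; k=2: 6204 + 0 + 47·22·37 = 44462.
Minimum: 15318 at k=1.

15318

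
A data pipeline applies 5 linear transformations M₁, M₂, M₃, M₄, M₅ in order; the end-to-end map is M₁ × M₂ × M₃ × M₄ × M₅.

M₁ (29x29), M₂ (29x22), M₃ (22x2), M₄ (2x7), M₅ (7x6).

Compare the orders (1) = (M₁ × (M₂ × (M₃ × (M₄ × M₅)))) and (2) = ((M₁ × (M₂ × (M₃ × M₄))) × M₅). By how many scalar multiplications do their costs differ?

Order (1) = (M₁ × (M₂ × (M₃ × (M₄ × M₅)))): (M₄ × M₅): 2×7 by 7×6 → 2×6, cost 2·7·6 = 84; (M₃ × (M₄ × M₅)): 22×2 by 2×6 → 22×6, cost 22·2·6 = 264; cumulative 348; (M₂ × (M₃ × (M₄ × M₅))): 29×22 by 22×6 → 29×6, cost 29·22·6 = 3828; cumulative 4176; (M₁ × (M₂ × (M₃ × (M₄ × M₅)))): 29×29 by 29×6 → 29×6, cost 29·29·6 = 5046; cumulative 9222. Total 9222.
Order (2) = ((M₁ × (M₂ × (M₃ × M₄))) × M₅): (M₃ × M₄): 22×2 by 2×7 → 22×7, cost 22·2·7 = 308; (M₂ × (M₃ × M₄)): 29×22 by 22×7 → 29×7, cost 29·22·7 = 4466; cumulative 4774; (M₁ × (M₂ × (M₃ × M₄))): 29×29 by 29×7 → 29×7, cost 29·29·7 = 5887; cumulative 10661; ((M₁ × (M₂ × (M₃ × M₄))) × M₅): 29×7 by 7×6 → 29×6, cost 29·7·6 = 1218; cumulative 11879. Total 11879.
Difference: |9222 − 11879| = 2657.

2657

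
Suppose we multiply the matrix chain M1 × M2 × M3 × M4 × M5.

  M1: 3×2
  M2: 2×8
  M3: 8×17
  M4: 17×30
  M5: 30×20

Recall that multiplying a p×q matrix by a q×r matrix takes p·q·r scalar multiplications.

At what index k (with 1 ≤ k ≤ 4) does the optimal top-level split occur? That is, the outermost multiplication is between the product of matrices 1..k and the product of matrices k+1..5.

Adjacent pairs: M1M2 = 3·2·8 = 48; M2M3 = 2·8·17 = 272; M3M4 = 8·17·30 = 4080; M4M5 = 17·30·20 = 10200.
Length 3: M1..M3: k=1: 0+272+3·2·17=374; k=2: 48+0+3·8·17=456 → min 374 | M2..M4: k=2: 0+4080+2·8·30=4560; k=3: 272+0+2·17·30=1292 → min 1292 | M3..M5: k=3: 0+10200+8·17·20=12920; k=4: 4080+0+8·30·20=8880 → min 8880.
Length 4: M1..M4: k=1: 0+1292+3·2·30=1472; k=2: 48+4080+3·8·30=4848; k=3: 374+0+3·17·30=1904 → min 1472 | M2..M5: k=2: 0+8880+2·8·20=9200; k=3: 272+10200+2·17·20=11152; k=4: 1292+0+2·30·20=2492 → min 2492.
Top-level splits: k=1: (M1..M1)·(M2..M5) → 0+2492+3·2·20 = 2612; k=2: (M1..M2)·(M3..M5) → 48+8880+3·8·20 = 9408; k=3: (M1..M3)·(M4..M5) → 374+10200+3·17·20 = 11594; k=4: (M1..M4)·(M5..M5) → 1472+0+3·30·20 = 3272.
Best split is after M1, i.e. k = 1.

1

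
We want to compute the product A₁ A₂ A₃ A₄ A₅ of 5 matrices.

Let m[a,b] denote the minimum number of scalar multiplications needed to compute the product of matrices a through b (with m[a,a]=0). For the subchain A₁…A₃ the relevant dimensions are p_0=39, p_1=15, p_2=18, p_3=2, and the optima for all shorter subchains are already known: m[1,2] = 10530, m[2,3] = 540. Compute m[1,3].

1710

m[1,3] = min over k∈[1,2] of m[1,k]+m[k+1,3]+p_{0}·p_k·p_{3}.
k=1: 0 + 540 + 39·15·2 = 1710; k=2: 10530 + 0 + 39·18·2 = 11934.
Minimum: 1710 at k=1.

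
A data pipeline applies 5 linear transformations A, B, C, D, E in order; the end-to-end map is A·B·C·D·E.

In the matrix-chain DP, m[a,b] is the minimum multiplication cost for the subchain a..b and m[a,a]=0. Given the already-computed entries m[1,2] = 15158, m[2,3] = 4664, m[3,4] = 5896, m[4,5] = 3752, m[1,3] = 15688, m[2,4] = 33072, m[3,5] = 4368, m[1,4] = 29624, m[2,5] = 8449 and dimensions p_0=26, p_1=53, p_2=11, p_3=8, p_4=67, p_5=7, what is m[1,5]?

18095

m[1,5] = min over k∈[1,4] of m[1,k]+m[k+1,5]+p_{0}·p_k·p_{5}.
k=1: 0 + 8449 + 26·53·7 = 18095; k=2: 15158 + 4368 + 26·11·7 = 21528; k=3: 15688 + 3752 + 26·8·7 = 20896; k=4: 29624 + 0 + 26·67·7 = 41818.
Minimum: 18095 at k=1.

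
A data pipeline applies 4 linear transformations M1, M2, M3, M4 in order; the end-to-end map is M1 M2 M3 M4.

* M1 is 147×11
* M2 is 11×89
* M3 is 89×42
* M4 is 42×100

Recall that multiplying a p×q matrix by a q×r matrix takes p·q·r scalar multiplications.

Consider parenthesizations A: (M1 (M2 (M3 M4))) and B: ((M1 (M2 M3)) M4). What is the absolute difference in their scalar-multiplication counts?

93032

Order A = (M1 (M2 (M3 M4))): (M3 M4): 89×42 by 42×100 → 89×100, cost 89·42·100 = 373800; (M2 (M3 M4)): 11×89 by 89×100 → 11×100, cost 11·89·100 = 97900; cumulative 471700; (M1 (M2 (M3 M4))): 147×11 by 11×100 → 147×100, cost 147·11·100 = 161700; cumulative 633400. Total 633400.
Order B = ((M1 (M2 M3)) M4): (M2 M3): 11×89 by 89×42 → 11×42, cost 11·89·42 = 41118; (M1 (M2 M3)): 147×11 by 11×42 → 147×42, cost 147·11·42 = 67914; cumulative 109032; ((M1 (M2 M3)) M4): 147×42 by 42×100 → 147×100, cost 147·42·100 = 617400; cumulative 726432. Total 726432.
Difference: |633400 − 726432| = 93032.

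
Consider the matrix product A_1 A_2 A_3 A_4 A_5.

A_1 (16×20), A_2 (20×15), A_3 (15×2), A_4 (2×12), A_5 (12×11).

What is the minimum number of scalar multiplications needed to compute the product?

1856

Adjacent pairs: A_1A_2 = 16·20·15 = 4800; A_2A_3 = 20·15·2 = 600; A_3A_4 = 15·2·12 = 360; A_4A_5 = 2·12·11 = 264.
Length 3: A_1..A_3: k=1: 0+600+16·20·2=1240; k=2: 4800+0+16·15·2=5280 → min 1240 | A_2..A_4: k=2: 0+360+20·15·12=3960; k=3: 600+0+20·2·12=1080 → min 1080 | A_3..A_5: k=3: 0+264+15·2·11=594; k=4: 360+0+15·12·11=2340 → min 594.
Length 4: A_1..A_4: k=1: 0+1080+16·20·12=4920; k=2: 4800+360+16·15·12=8040; k=3: 1240+0+16·2·12=1624 → min 1624 | A_2..A_5: k=2: 0+594+20·15·11=3894; k=3: 600+264+20·2·11=1304; k=4: 1080+0+20·12·11=3720 → min 1304.
Length 5: A_1..A_5: k=1: 0+1304+16·20·11=4824; k=2: 4800+594+16·15·11=8034; k=3: 1240+264+16·2·11=1856; k=4: 1624+0+16·12·11=3736 → min 1856.
Optimal order: ((A_1 (A_2 A_3)) (A_4 A_5)) with cost 1856.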